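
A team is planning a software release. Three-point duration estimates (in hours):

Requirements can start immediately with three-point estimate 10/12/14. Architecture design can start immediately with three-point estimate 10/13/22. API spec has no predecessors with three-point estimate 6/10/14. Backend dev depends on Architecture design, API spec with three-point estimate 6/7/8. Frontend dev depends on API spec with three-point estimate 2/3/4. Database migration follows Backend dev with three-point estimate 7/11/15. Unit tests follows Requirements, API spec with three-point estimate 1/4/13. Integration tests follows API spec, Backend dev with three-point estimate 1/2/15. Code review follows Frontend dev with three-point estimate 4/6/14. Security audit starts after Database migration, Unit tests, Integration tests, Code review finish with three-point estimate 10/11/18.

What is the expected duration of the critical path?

te_Requirements = (10 + 4·12 + 14)/6 = 72/6 = 12
te_Architecture design = (10 + 4·13 + 22)/6 = 84/6 = 14
te_API spec = (6 + 4·10 + 14)/6 = 60/6 = 10
te_Backend dev = (6 + 4·7 + 8)/6 = 42/6 = 7
te_Frontend dev = (2 + 4·3 + 4)/6 = 18/6 = 3
te_Database migration = (7 + 4·11 + 15)/6 = 66/6 = 11
te_Unit tests = (1 + 4·4 + 13)/6 = 30/6 = 5
te_Integration tests = (1 + 4·2 + 15)/6 = 24/6 = 4
te_Code review = (4 + 4·6 + 14)/6 = 42/6 = 7
te_Security audit = (10 + 4·11 + 18)/6 = 72/6 = 12

Forward pass:
ES_Requirements = 0; EF_Requirements = 12
ES_Architecture design = 0; EF_Architecture design = 14
ES_API spec = 0; EF_API spec = 10
ES_Backend dev = max(EF_Architecture design=14, EF_API spec=10) = 14; EF_Backend dev = 14+7 = 21
ES_Frontend dev = 10; EF_Frontend dev = 10+3 = 13
ES_Database migration = 21; EF_Database migration = 21+11 = 32
ES_Unit tests = max(EF_Requirements=12, EF_API spec=10) = 12; EF_Unit tests = 12+5 = 17
ES_Integration tests = max(EF_API spec=10, EF_Backend dev=21) = 21; EF_Integration tests = 21+4 = 25
ES_Code review = 13; EF_Code review = 13+7 = 20
ES_Security audit = max(EF_Database migration=32, EF_Unit tests=17, EF_Integration tests=25, EF_Code review=20) = 32; EF_Security audit = 32+12 = 44
Expected project duration μ = 44 hours. Critical path: Architecture design → Backend dev → Database migration → Security audit.

44 hours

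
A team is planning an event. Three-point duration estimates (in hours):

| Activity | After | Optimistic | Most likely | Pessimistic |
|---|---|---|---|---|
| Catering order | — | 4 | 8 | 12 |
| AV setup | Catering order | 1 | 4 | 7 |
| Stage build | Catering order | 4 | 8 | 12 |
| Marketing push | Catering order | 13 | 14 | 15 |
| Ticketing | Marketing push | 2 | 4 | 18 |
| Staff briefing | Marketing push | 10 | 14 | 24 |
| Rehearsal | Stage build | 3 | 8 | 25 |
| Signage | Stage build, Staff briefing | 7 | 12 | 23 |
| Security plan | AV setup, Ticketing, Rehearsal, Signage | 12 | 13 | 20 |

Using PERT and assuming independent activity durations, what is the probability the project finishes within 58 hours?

te_Catering order = (4 + 4·8 + 12)/6 = 48/6 = 8; σ²_Catering order = ((12−4)/6)² = 1.778
te_AV setup = (1 + 4·4 + 7)/6 = 24/6 = 4; σ²_AV setup = ((7−1)/6)² = 1.000
te_Stage build = (4 + 4·8 + 12)/6 = 48/6 = 8; σ²_Stage build = ((12−4)/6)² = 1.778
te_Marketing push = (13 + 4·14 + 15)/6 = 84/6 = 14; σ²_Marketing push = ((15−13)/6)² = 0.111
te_Ticketing = (2 + 4·4 + 18)/6 = 36/6 = 6; σ²_Ticketing = ((18−2)/6)² = 7.111
te_Staff briefing = (10 + 4·14 + 24)/6 = 90/6 = 15; σ²_Staff briefing = ((24−10)/6)² = 5.444
te_Rehearsal = (3 + 4·8 + 25)/6 = 60/6 = 10; σ²_Rehearsal = ((25−3)/6)² = 13.444
te_Signage = (7 + 4·12 + 23)/6 = 78/6 = 13; σ²_Signage = ((23−7)/6)² = 7.111
te_Security plan = (12 + 4·13 + 20)/6 = 84/6 = 14; σ²_Security plan = ((20−12)/6)² = 1.778

Forward pass:
ES_Catering order = 0; EF_Catering order = 8
ES_AV setup = 8; EF_AV setup = 8+4 = 12
ES_Stage build = 8; EF_Stage build = 8+8 = 16
ES_Marketing push = 8; EF_Marketing push = 8+14 = 22
ES_Ticketing = 22; EF_Ticketing = 22+6 = 28
ES_Staff briefing = 22; EF_Staff briefing = 22+15 = 37
ES_Rehearsal = 16; EF_Rehearsal = 16+10 = 26
ES_Signage = max(EF_Stage build=16, EF_Staff briefing=37) = 37; EF_Signage = 37+13 = 50
ES_Security plan = max(EF_AV setup=12, EF_Ticketing=28, EF_Rehearsal=26, EF_Signage=50) = 50; EF_Security plan = 50+14 = 64
Expected project duration μ = 64 hours. Critical path: Catering order → Marketing push → Staff briefing → Signage → Security plan.

Variance along critical path = 1.778 + 0.111 + 5.444 + 7.111 + 1.778 = 16.222; σ = √16.222 = 4.028 hours.
Z = (58 − 64) / 4.028 = -1.490
P(T ≤ 58) = Φ(-1.490) ≈ 0.068

0.068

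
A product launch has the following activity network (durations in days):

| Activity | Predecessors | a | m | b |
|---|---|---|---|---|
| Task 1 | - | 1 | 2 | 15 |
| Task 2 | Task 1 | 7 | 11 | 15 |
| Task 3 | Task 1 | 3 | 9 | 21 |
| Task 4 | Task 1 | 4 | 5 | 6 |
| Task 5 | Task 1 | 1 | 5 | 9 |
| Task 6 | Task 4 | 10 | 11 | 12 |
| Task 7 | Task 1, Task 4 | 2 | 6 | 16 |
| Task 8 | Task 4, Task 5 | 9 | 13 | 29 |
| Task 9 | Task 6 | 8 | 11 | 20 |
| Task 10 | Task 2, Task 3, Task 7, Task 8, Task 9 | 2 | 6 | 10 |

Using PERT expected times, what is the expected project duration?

te_Task 1 = (1 + 4·2 + 15)/6 = 24/6 = 4
te_Task 2 = (7 + 4·11 + 15)/6 = 66/6 = 11
te_Task 3 = (3 + 4·9 + 21)/6 = 60/6 = 10
te_Task 4 = (4 + 4·5 + 6)/6 = 30/6 = 5
te_Task 5 = (1 + 4·5 + 9)/6 = 30/6 = 5
te_Task 6 = (10 + 4·11 + 12)/6 = 66/6 = 11
te_Task 7 = (2 + 4·6 + 16)/6 = 42/6 = 7
te_Task 8 = (9 + 4·13 + 29)/6 = 90/6 = 15
te_Task 9 = (8 + 4·11 + 20)/6 = 72/6 = 12
te_Task 10 = (2 + 4·6 + 10)/6 = 36/6 = 6

Forward pass:
ES_Task 1 = 0; EF_Task 1 = 4
ES_Task 2 = 4; EF_Task 2 = 4+11 = 15
ES_Task 3 = 4; EF_Task 3 = 4+10 = 14
ES_Task 4 = 4; EF_Task 4 = 4+5 = 9
ES_Task 5 = 4; EF_Task 5 = 4+5 = 9
ES_Task 6 = 9; EF_Task 6 = 9+11 = 20
ES_Task 7 = max(EF_Task 1=4, EF_Task 4=9) = 9; EF_Task 7 = 9+7 = 16
ES_Task 8 = max(EF_Task 4=9, EF_Task 5=9) = 9; EF_Task 8 = 9+15 = 24
ES_Task 9 = 20; EF_Task 9 = 20+12 = 32
ES_Task 10 = max(EF_Task 2=15, EF_Task 3=14, EF_Task 7=16, EF_Task 8=24, EF_Task 9=32) = 32; EF_Task 10 = 32+6 = 38
Expected project duration μ = 38 days. Critical path: Task 1 → Task 4 → Task 6 → Task 9 → Task 10.

38 days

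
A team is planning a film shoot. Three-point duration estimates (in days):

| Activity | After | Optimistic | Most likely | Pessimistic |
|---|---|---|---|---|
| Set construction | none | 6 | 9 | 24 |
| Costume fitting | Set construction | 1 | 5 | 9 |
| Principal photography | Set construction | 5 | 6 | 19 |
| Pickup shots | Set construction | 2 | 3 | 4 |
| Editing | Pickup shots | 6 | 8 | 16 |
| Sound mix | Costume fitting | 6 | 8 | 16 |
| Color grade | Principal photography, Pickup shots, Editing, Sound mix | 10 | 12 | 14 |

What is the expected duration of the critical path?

37 days

te_Set construction = (6 + 4·9 + 24)/6 = 66/6 = 11
te_Costume fitting = (1 + 4·5 + 9)/6 = 30/6 = 5
te_Principal photography = (5 + 4·6 + 19)/6 = 48/6 = 8
te_Pickup shots = (2 + 4·3 + 4)/6 = 18/6 = 3
te_Editing = (6 + 4·8 + 16)/6 = 54/6 = 9
te_Sound mix = (6 + 4·8 + 16)/6 = 54/6 = 9
te_Color grade = (10 + 4·12 + 14)/6 = 72/6 = 12

Forward pass:
ES_Set construction = 0; EF_Set construction = 11
ES_Costume fitting = 11; EF_Costume fitting = 11+5 = 16
ES_Principal photography = 11; EF_Principal photography = 11+8 = 19
ES_Pickup shots = 11; EF_Pickup shots = 11+3 = 14
ES_Editing = 14; EF_Editing = 14+9 = 23
ES_Sound mix = 16; EF_Sound mix = 16+9 = 25
ES_Color grade = max(EF_Principal photography=19, EF_Pickup shots=14, EF_Editing=23, EF_Sound mix=25) = 25; EF_Color grade = 25+12 = 37
Expected project duration μ = 37 days. Critical path: Set construction → Costume fitting → Sound mix → Color grade.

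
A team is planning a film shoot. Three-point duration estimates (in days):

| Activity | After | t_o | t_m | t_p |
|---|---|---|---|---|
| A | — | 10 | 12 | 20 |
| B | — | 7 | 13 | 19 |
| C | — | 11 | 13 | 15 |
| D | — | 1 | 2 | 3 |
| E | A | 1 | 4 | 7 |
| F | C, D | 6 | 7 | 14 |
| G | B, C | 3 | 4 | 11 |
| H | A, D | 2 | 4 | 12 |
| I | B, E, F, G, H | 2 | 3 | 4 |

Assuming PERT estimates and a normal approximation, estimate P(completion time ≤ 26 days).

0.905

te_A = (10 + 4·12 + 20)/6 = 78/6 = 13; σ²_A = ((20−10)/6)² = 2.778
te_B = (7 + 4·13 + 19)/6 = 78/6 = 13; σ²_B = ((19−7)/6)² = 4.000
te_C = (11 + 4·13 + 15)/6 = 78/6 = 13; σ²_C = ((15−11)/6)² = 0.444
te_D = (1 + 4·2 + 3)/6 = 12/6 = 2; σ²_D = ((3−1)/6)² = 0.111
te_E = (1 + 4·4 + 7)/6 = 24/6 = 4; σ²_E = ((7−1)/6)² = 1.000
te_F = (6 + 4·7 + 14)/6 = 48/6 = 8; σ²_F = ((14−6)/6)² = 1.778
te_G = (3 + 4·4 + 11)/6 = 30/6 = 5; σ²_G = ((11−3)/6)² = 1.778
te_H = (2 + 4·4 + 12)/6 = 30/6 = 5; σ²_H = ((12−2)/6)² = 2.778
te_I = (2 + 4·3 + 4)/6 = 18/6 = 3; σ²_I = ((4−2)/6)² = 0.111

Forward pass:
ES_A = 0; EF_A = 13
ES_B = 0; EF_B = 13
ES_C = 0; EF_C = 13
ES_D = 0; EF_D = 2
ES_E = 13; EF_E = 13+4 = 17
ES_F = max(EF_C=13, EF_D=2) = 13; EF_F = 13+8 = 21
ES_G = max(EF_B=13, EF_C=13) = 13; EF_G = 13+5 = 18
ES_H = max(EF_A=13, EF_D=2) = 13; EF_H = 13+5 = 18
ES_I = max(EF_B=13, EF_E=17, EF_F=21, EF_G=18, EF_H=18) = 21; EF_I = 21+3 = 24
Expected project duration μ = 24 days. Critical path: C → F → I.

Variance along critical path = 0.444 + 1.778 + 0.111 = 2.333; σ = √2.333 = 1.528 days.
Z = (26 − 24) / 1.528 = 1.309
P(T ≤ 26) = Φ(1.309) ≈ 0.905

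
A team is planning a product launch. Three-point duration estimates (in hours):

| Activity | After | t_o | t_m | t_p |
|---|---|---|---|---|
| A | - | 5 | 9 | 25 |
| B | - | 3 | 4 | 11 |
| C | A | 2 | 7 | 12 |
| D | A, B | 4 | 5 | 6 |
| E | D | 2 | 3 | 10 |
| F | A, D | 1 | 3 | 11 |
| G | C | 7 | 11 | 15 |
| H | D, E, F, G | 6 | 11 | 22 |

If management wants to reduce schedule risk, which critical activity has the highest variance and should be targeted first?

te_A = (5 + 4·9 + 25)/6 = 66/6 = 11; σ²_A = ((25−5)/6)² = 11.111
te_B = (3 + 4·4 + 11)/6 = 30/6 = 5; σ²_B = ((11−3)/6)² = 1.778
te_C = (2 + 4·7 + 12)/6 = 42/6 = 7; σ²_C = ((12−2)/6)² = 2.778
te_D = (4 + 4·5 + 6)/6 = 30/6 = 5; σ²_D = ((6−4)/6)² = 0.111
te_E = (2 + 4·3 + 10)/6 = 24/6 = 4; σ²_E = ((10−2)/6)² = 1.778
te_F = (1 + 4·3 + 11)/6 = 24/6 = 4; σ²_F = ((11−1)/6)² = 2.778
te_G = (7 + 4·11 + 15)/6 = 66/6 = 11; σ²_G = ((15−7)/6)² = 1.778
te_H = (6 + 4·11 + 22)/6 = 72/6 = 12; σ²_H = ((22−6)/6)² = 7.111

Forward pass:
ES_A = 0; EF_A = 11
ES_B = 0; EF_B = 5
ES_C = 11; EF_C = 11+7 = 18
ES_D = max(EF_A=11, EF_B=5) = 11; EF_D = 11+5 = 16
ES_E = 16; EF_E = 16+4 = 20
ES_F = max(EF_A=11, EF_D=16) = 16; EF_F = 16+4 = 20
ES_G = 18; EF_G = 18+11 = 29
ES_H = max(EF_D=16, EF_E=20, EF_F=20, EF_G=29) = 29; EF_H = 29+12 = 41
Expected project duration μ = 41 hours. Critical path: A → C → G → H.

Variances on critical path: σ²_A=11.111, σ²_C=2.778, σ²_G=1.778, σ²_H=7.111.
Largest is σ²_A = 11.111.

A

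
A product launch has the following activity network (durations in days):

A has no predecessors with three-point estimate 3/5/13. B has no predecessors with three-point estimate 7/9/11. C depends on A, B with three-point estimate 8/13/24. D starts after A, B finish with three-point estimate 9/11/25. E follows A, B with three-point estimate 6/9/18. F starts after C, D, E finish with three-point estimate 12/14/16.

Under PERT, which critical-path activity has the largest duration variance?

te_A = (3 + 4·5 + 13)/6 = 36/6 = 6; σ²_A = ((13−3)/6)² = 2.778
te_B = (7 + 4·9 + 11)/6 = 54/6 = 9; σ²_B = ((11−7)/6)² = 0.444
te_C = (8 + 4·13 + 24)/6 = 84/6 = 14; σ²_C = ((24−8)/6)² = 7.111
te_D = (9 + 4·11 + 25)/6 = 78/6 = 13; σ²_D = ((25−9)/6)² = 7.111
te_E = (6 + 4·9 + 18)/6 = 60/6 = 10; σ²_E = ((18−6)/6)² = 4.000
te_F = (12 + 4·14 + 16)/6 = 84/6 = 14; σ²_F = ((16−12)/6)² = 0.444

Forward pass:
ES_A = 0; EF_A = 6
ES_B = 0; EF_B = 9
ES_C = max(EF_A=6, EF_B=9) = 9; EF_C = 9+14 = 23
ES_D = max(EF_A=6, EF_B=9) = 9; EF_D = 9+13 = 22
ES_E = max(EF_A=6, EF_B=9) = 9; EF_E = 9+10 = 19
ES_F = max(EF_C=23, EF_D=22, EF_E=19) = 23; EF_F = 23+14 = 37
Expected project duration μ = 37 days. Critical path: B → C → F.

Variances on critical path: σ²_B=0.444, σ²_C=7.111, σ²_F=0.444.
Largest is σ²_C = 7.111.

C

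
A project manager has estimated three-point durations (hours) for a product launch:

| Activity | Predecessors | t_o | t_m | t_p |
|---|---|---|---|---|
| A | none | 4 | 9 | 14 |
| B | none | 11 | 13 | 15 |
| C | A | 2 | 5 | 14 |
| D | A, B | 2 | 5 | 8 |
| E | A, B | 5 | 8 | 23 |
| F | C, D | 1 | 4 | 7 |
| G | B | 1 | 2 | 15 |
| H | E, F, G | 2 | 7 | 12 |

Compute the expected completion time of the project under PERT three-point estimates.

30 hours

te_A = (4 + 4·9 + 14)/6 = 54/6 = 9
te_B = (11 + 4·13 + 15)/6 = 78/6 = 13
te_C = (2 + 4·5 + 14)/6 = 36/6 = 6
te_D = (2 + 4·5 + 8)/6 = 30/6 = 5
te_E = (5 + 4·8 + 23)/6 = 60/6 = 10
te_F = (1 + 4·4 + 7)/6 = 24/6 = 4
te_G = (1 + 4·2 + 15)/6 = 24/6 = 4
te_H = (2 + 4·7 + 12)/6 = 42/6 = 7

Forward pass:
ES_A = 0; EF_A = 9
ES_B = 0; EF_B = 13
ES_C = 9; EF_C = 9+6 = 15
ES_D = max(EF_A=9, EF_B=13) = 13; EF_D = 13+5 = 18
ES_E = max(EF_A=9, EF_B=13) = 13; EF_E = 13+10 = 23
ES_F = max(EF_C=15, EF_D=18) = 18; EF_F = 18+4 = 22
ES_G = 13; EF_G = 13+4 = 17
ES_H = max(EF_E=23, EF_F=22, EF_G=17) = 23; EF_H = 23+7 = 30
Expected project duration μ = 30 hours. Critical path: B → E → H.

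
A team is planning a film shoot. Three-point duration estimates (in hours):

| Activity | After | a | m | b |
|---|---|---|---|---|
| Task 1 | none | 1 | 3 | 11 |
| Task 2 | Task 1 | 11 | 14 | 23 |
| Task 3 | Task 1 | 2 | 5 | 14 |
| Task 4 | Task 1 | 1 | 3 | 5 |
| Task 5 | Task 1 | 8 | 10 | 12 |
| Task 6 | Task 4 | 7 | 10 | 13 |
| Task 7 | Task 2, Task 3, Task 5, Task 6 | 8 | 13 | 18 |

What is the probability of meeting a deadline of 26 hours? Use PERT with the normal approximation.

te_Task 1 = (1 + 4·3 + 11)/6 = 24/6 = 4; σ²_Task 1 = ((11−1)/6)² = 2.778
te_Task 2 = (11 + 4·14 + 23)/6 = 90/6 = 15; σ²_Task 2 = ((23−11)/6)² = 4.000
te_Task 3 = (2 + 4·5 + 14)/6 = 36/6 = 6; σ²_Task 3 = ((14−2)/6)² = 4.000
te_Task 4 = (1 + 4·3 + 5)/6 = 18/6 = 3; σ²_Task 4 = ((5−1)/6)² = 0.444
te_Task 5 = (8 + 4·10 + 12)/6 = 60/6 = 10; σ²_Task 5 = ((12−8)/6)² = 0.444
te_Task 6 = (7 + 4·10 + 13)/6 = 60/6 = 10; σ²_Task 6 = ((13−7)/6)² = 1.000
te_Task 7 = (8 + 4·13 + 18)/6 = 78/6 = 13; σ²_Task 7 = ((18−8)/6)² = 2.778

Forward pass:
ES_Task 1 = 0; EF_Task 1 = 4
ES_Task 2 = 4; EF_Task 2 = 4+15 = 19
ES_Task 3 = 4; EF_Task 3 = 4+6 = 10
ES_Task 4 = 4; EF_Task 4 = 4+3 = 7
ES_Task 5 = 4; EF_Task 5 = 4+10 = 14
ES_Task 6 = 7; EF_Task 6 = 7+10 = 17
ES_Task 7 = max(EF_Task 2=19, EF_Task 3=10, EF_Task 5=14, EF_Task 6=17) = 19; EF_Task 7 = 19+13 = 32
Expected project duration μ = 32 hours. Critical path: Task 1 → Task 2 → Task 7.

Variance along critical path = 2.778 + 4.000 + 2.778 = 9.556; σ = √9.556 = 3.091 hours.
Z = (26 − 32) / 3.091 = -1.941
P(T ≤ 26) = Φ(-1.941) ≈ 0.026

0.026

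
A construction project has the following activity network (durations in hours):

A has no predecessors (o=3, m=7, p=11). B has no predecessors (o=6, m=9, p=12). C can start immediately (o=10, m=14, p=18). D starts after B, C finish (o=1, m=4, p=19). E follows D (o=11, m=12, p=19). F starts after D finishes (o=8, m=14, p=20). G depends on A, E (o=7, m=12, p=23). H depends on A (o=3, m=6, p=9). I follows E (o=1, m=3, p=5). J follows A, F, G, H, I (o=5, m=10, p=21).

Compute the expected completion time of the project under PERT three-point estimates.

57 hours

te_A = (3 + 4·7 + 11)/6 = 42/6 = 7
te_B = (6 + 4·9 + 12)/6 = 54/6 = 9
te_C = (10 + 4·14 + 18)/6 = 84/6 = 14
te_D = (1 + 4·4 + 19)/6 = 36/6 = 6
te_E = (11 + 4·12 + 19)/6 = 78/6 = 13
te_F = (8 + 4·14 + 20)/6 = 84/6 = 14
te_G = (7 + 4·12 + 23)/6 = 78/6 = 13
te_H = (3 + 4·6 + 9)/6 = 36/6 = 6
te_I = (1 + 4·3 + 5)/6 = 18/6 = 3
te_J = (5 + 4·10 + 21)/6 = 66/6 = 11

Forward pass:
ES_A = 0; EF_A = 7
ES_B = 0; EF_B = 9
ES_C = 0; EF_C = 14
ES_D = max(EF_B=9, EF_C=14) = 14; EF_D = 14+6 = 20
ES_E = 20; EF_E = 20+13 = 33
ES_F = 20; EF_F = 20+14 = 34
ES_G = max(EF_A=7, EF_E=33) = 33; EF_G = 33+13 = 46
ES_H = 7; EF_H = 7+6 = 13
ES_I = 33; EF_I = 33+3 = 36
ES_J = max(EF_A=7, EF_F=34, EF_G=46, EF_H=13, EF_I=36) = 46; EF_J = 46+11 = 57
Expected project duration μ = 57 hours. Critical path: C → D → E → G → J.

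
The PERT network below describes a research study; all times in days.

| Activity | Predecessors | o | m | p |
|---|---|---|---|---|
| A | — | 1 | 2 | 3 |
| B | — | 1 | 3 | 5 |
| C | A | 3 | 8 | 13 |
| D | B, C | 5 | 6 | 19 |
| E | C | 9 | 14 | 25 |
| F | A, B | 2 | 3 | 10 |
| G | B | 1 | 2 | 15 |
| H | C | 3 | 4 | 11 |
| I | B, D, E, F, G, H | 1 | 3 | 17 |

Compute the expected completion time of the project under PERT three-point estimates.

30 days

te_A = (1 + 4·2 + 3)/6 = 12/6 = 2
te_B = (1 + 4·3 + 5)/6 = 18/6 = 3
te_C = (3 + 4·8 + 13)/6 = 48/6 = 8
te_D = (5 + 4·6 + 19)/6 = 48/6 = 8
te_E = (9 + 4·14 + 25)/6 = 90/6 = 15
te_F = (2 + 4·3 + 10)/6 = 24/6 = 4
te_G = (1 + 4·2 + 15)/6 = 24/6 = 4
te_H = (3 + 4·4 + 11)/6 = 30/6 = 5
te_I = (1 + 4·3 + 17)/6 = 30/6 = 5

Forward pass:
ES_A = 0; EF_A = 2
ES_B = 0; EF_B = 3
ES_C = 2; EF_C = 2+8 = 10
ES_D = max(EF_B=3, EF_C=10) = 10; EF_D = 10+8 = 18
ES_E = 10; EF_E = 10+15 = 25
ES_F = max(EF_A=2, EF_B=3) = 3; EF_F = 3+4 = 7
ES_G = 3; EF_G = 3+4 = 7
ES_H = 10; EF_H = 10+5 = 15
ES_I = max(EF_B=3, EF_D=18, EF_E=25, EF_F=7, EF_G=7, EF_H=15) = 25; EF_I = 25+5 = 30
Expected project duration μ = 30 days. Critical path: A → C → E → I.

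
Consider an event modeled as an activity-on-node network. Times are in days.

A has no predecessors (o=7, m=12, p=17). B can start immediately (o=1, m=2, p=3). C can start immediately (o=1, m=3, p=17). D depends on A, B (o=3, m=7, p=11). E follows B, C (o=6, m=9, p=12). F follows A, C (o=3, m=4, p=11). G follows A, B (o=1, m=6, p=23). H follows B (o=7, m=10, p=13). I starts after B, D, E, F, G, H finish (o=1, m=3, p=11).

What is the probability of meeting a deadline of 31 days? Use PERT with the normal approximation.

0.946

te_A = (7 + 4·12 + 17)/6 = 72/6 = 12; σ²_A = ((17−7)/6)² = 2.778
te_B = (1 + 4·2 + 3)/6 = 12/6 = 2; σ²_B = ((3−1)/6)² = 0.111
te_C = (1 + 4·3 + 17)/6 = 30/6 = 5; σ²_C = ((17−1)/6)² = 7.111
te_D = (3 + 4·7 + 11)/6 = 42/6 = 7; σ²_D = ((11−3)/6)² = 1.778
te_E = (6 + 4·9 + 12)/6 = 54/6 = 9; σ²_E = ((12−6)/6)² = 1.000
te_F = (3 + 4·4 + 11)/6 = 30/6 = 5; σ²_F = ((11−3)/6)² = 1.778
te_G = (1 + 4·6 + 23)/6 = 48/6 = 8; σ²_G = ((23−1)/6)² = 13.444
te_H = (7 + 4·10 + 13)/6 = 60/6 = 10; σ²_H = ((13−7)/6)² = 1.000
te_I = (1 + 4·3 + 11)/6 = 24/6 = 4; σ²_I = ((11−1)/6)² = 2.778

Forward pass:
ES_A = 0; EF_A = 12
ES_B = 0; EF_B = 2
ES_C = 0; EF_C = 5
ES_D = max(EF_A=12, EF_B=2) = 12; EF_D = 12+7 = 19
ES_E = max(EF_B=2, EF_C=5) = 5; EF_E = 5+9 = 14
ES_F = max(EF_A=12, EF_C=5) = 12; EF_F = 12+5 = 17
ES_G = max(EF_A=12, EF_B=2) = 12; EF_G = 12+8 = 20
ES_H = 2; EF_H = 2+10 = 12
ES_I = max(EF_B=2, EF_D=19, EF_E=14, EF_F=17, EF_G=20, EF_H=12) = 20; EF_I = 20+4 = 24
Expected project duration μ = 24 days. Critical path: A → G → I.

Variance along critical path = 2.778 + 13.444 + 2.778 = 19.000; σ = √19.000 = 4.359 days.
Z = (31 − 24) / 4.359 = 1.606
P(T ≤ 31) = Φ(1.606) ≈ 0.946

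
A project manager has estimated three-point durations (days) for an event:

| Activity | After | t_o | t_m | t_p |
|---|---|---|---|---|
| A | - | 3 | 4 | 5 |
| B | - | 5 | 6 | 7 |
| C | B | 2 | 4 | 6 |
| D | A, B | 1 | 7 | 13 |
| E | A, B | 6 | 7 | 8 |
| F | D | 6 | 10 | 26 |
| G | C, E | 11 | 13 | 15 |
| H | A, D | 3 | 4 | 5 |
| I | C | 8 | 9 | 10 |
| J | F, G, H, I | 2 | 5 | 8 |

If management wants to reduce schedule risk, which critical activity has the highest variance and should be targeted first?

te_A = (3 + 4·4 + 5)/6 = 24/6 = 4; σ²_A = ((5−3)/6)² = 0.111
te_B = (5 + 4·6 + 7)/6 = 36/6 = 6; σ²_B = ((7−5)/6)² = 0.111
te_C = (2 + 4·4 + 6)/6 = 24/6 = 4; σ²_C = ((6−2)/6)² = 0.444
te_D = (1 + 4·7 + 13)/6 = 42/6 = 7; σ²_D = ((13−1)/6)² = 4.000
te_E = (6 + 4·7 + 8)/6 = 42/6 = 7; σ²_E = ((8−6)/6)² = 0.111
te_F = (6 + 4·10 + 26)/6 = 72/6 = 12; σ²_F = ((26−6)/6)² = 11.111
te_G = (11 + 4·13 + 15)/6 = 78/6 = 13; σ²_G = ((15−11)/6)² = 0.444
te_H = (3 + 4·4 + 5)/6 = 24/6 = 4; σ²_H = ((5−3)/6)² = 0.111
te_I = (8 + 4·9 + 10)/6 = 54/6 = 9; σ²_I = ((10−8)/6)² = 0.111
te_J = (2 + 4·5 + 8)/6 = 30/6 = 5; σ²_J = ((8−2)/6)² = 1.000

Forward pass:
ES_A = 0; EF_A = 4
ES_B = 0; EF_B = 6
ES_C = 6; EF_C = 6+4 = 10
ES_D = max(EF_A=4, EF_B=6) = 6; EF_D = 6+7 = 13
ES_E = max(EF_A=4, EF_B=6) = 6; EF_E = 6+7 = 13
ES_F = 13; EF_F = 13+12 = 25
ES_G = max(EF_C=10, EF_E=13) = 13; EF_G = 13+13 = 26
ES_H = max(EF_A=4, EF_D=13) = 13; EF_H = 13+4 = 17
ES_I = 10; EF_I = 10+9 = 19
ES_J = max(EF_F=25, EF_G=26, EF_H=17, EF_I=19) = 26; EF_J = 26+5 = 31
Expected project duration μ = 31 days. Critical path: B → E → G → J.

Variances on critical path: σ²_B=0.111, σ²_E=0.111, σ²_G=0.444, σ²_J=1.000.
Largest is σ²_J = 1.000.

J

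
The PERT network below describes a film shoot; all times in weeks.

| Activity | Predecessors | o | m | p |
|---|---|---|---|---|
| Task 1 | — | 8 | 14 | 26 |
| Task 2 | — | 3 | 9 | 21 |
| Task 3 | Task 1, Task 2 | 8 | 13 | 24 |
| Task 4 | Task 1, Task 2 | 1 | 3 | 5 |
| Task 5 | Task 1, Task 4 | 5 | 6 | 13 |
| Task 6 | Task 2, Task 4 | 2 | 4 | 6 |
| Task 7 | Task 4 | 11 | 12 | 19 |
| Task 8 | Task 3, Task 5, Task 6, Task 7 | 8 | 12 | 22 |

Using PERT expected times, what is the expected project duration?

44 weeks

te_Task 1 = (8 + 4·14 + 26)/6 = 90/6 = 15
te_Task 2 = (3 + 4·9 + 21)/6 = 60/6 = 10
te_Task 3 = (8 + 4·13 + 24)/6 = 84/6 = 14
te_Task 4 = (1 + 4·3 + 5)/6 = 18/6 = 3
te_Task 5 = (5 + 4·6 + 13)/6 = 42/6 = 7
te_Task 6 = (2 + 4·4 + 6)/6 = 24/6 = 4
te_Task 7 = (11 + 4·12 + 19)/6 = 78/6 = 13
te_Task 8 = (8 + 4·12 + 22)/6 = 78/6 = 13

Forward pass:
ES_Task 1 = 0; EF_Task 1 = 15
ES_Task 2 = 0; EF_Task 2 = 10
ES_Task 3 = max(EF_Task 1=15, EF_Task 2=10) = 15; EF_Task 3 = 15+14 = 29
ES_Task 4 = max(EF_Task 1=15, EF_Task 2=10) = 15; EF_Task 4 = 15+3 = 18
ES_Task 5 = max(EF_Task 1=15, EF_Task 4=18) = 18; EF_Task 5 = 18+7 = 25
ES_Task 6 = max(EF_Task 2=10, EF_Task 4=18) = 18; EF_Task 6 = 18+4 = 22
ES_Task 7 = 18; EF_Task 7 = 18+13 = 31
ES_Task 8 = max(EF_Task 3=29, EF_Task 5=25, EF_Task 6=22, EF_Task 7=31) = 31; EF_Task 8 = 31+13 = 44
Expected project duration μ = 44 weeks. Critical path: Task 1 → Task 4 → Task 7 → Task 8.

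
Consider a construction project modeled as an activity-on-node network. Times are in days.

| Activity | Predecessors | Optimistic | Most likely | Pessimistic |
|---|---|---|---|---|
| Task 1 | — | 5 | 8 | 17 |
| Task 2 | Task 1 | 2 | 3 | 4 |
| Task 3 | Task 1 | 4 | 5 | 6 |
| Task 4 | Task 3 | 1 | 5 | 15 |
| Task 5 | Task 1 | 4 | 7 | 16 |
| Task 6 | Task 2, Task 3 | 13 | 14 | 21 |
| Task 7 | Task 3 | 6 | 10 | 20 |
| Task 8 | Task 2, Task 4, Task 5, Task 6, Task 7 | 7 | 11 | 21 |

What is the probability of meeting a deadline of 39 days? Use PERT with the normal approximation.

0.276

te_Task 1 = (5 + 4·8 + 17)/6 = 54/6 = 9; σ²_Task 1 = ((17−5)/6)² = 4.000
te_Task 2 = (2 + 4·3 + 4)/6 = 18/6 = 3; σ²_Task 2 = ((4−2)/6)² = 0.111
te_Task 3 = (4 + 4·5 + 6)/6 = 30/6 = 5; σ²_Task 3 = ((6−4)/6)² = 0.111
te_Task 4 = (1 + 4·5 + 15)/6 = 36/6 = 6; σ²_Task 4 = ((15−1)/6)² = 5.444
te_Task 5 = (4 + 4·7 + 16)/6 = 48/6 = 8; σ²_Task 5 = ((16−4)/6)² = 4.000
te_Task 6 = (13 + 4·14 + 21)/6 = 90/6 = 15; σ²_Task 6 = ((21−13)/6)² = 1.778
te_Task 7 = (6 + 4·10 + 20)/6 = 66/6 = 11; σ²_Task 7 = ((20−6)/6)² = 5.444
te_Task 8 = (7 + 4·11 + 21)/6 = 72/6 = 12; σ²_Task 8 = ((21−7)/6)² = 5.444

Forward pass:
ES_Task 1 = 0; EF_Task 1 = 9
ES_Task 2 = 9; EF_Task 2 = 9+3 = 12
ES_Task 3 = 9; EF_Task 3 = 9+5 = 14
ES_Task 4 = 14; EF_Task 4 = 14+6 = 20
ES_Task 5 = 9; EF_Task 5 = 9+8 = 17
ES_Task 6 = max(EF_Task 2=12, EF_Task 3=14) = 14; EF_Task 6 = 14+15 = 29
ES_Task 7 = 14; EF_Task 7 = 14+11 = 25
ES_Task 8 = max(EF_Task 2=12, EF_Task 4=20, EF_Task 5=17, EF_Task 6=29, EF_Task 7=25) = 29; EF_Task 8 = 29+12 = 41
Expected project duration μ = 41 days. Critical path: Task 1 → Task 3 → Task 6 → Task 8.

Variance along critical path = 4.000 + 0.111 + 1.778 + 5.444 = 11.333; σ = √11.333 = 3.367 days.
Z = (39 − 41) / 3.367 = -0.594
P(T ≤ 39) = Φ(-0.594) ≈ 0.276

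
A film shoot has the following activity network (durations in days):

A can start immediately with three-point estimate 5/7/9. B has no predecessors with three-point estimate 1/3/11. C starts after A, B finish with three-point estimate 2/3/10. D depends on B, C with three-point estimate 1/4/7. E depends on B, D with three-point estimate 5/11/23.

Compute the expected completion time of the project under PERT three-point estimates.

te_A = (5 + 4·7 + 9)/6 = 42/6 = 7
te_B = (1 + 4·3 + 11)/6 = 24/6 = 4
te_C = (2 + 4·3 + 10)/6 = 24/6 = 4
te_D = (1 + 4·4 + 7)/6 = 24/6 = 4
te_E = (5 + 4·11 + 23)/6 = 72/6 = 12

Forward pass:
ES_A = 0; EF_A = 7
ES_B = 0; EF_B = 4
ES_C = max(EF_A=7, EF_B=4) = 7; EF_C = 7+4 = 11
ES_D = max(EF_B=4, EF_C=11) = 11; EF_D = 11+4 = 15
ES_E = max(EF_B=4, EF_D=15) = 15; EF_E = 15+12 = 27
Expected project duration μ = 27 days. Critical path: A → C → D → E.

27 days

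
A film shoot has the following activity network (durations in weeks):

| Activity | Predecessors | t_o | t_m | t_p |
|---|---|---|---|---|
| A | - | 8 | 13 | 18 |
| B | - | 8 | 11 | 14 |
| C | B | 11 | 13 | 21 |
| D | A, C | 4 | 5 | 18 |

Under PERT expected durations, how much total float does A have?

te_A = (8 + 4·13 + 18)/6 = 78/6 = 13
te_B = (8 + 4·11 + 14)/6 = 66/6 = 11
te_C = (11 + 4·13 + 21)/6 = 84/6 = 14
te_D = (4 + 4·5 + 18)/6 = 42/6 = 7

Forward pass:
ES_A = 0; EF_A = 13
ES_B = 0; EF_B = 11
ES_C = 11; EF_C = 11+14 = 25
ES_D = max(EF_A=13, EF_C=25) = 25; EF_D = 25+7 = 32
Expected project duration μ = 32 weeks. Critical path: B → C → D.

Backward pass:
LF_D = 32; LS_D = 32−7 = 25
LF_C = LS_D = 25; LS_C = 25−14 = 11
LF_B = LS_C = 11; LS_B = 11−11 = 0
LF_A = LS_D = 25; LS_A = 25−13 = 12
Slack_A = LS_A − ES_A = 12 − 0 = 12

12 weeks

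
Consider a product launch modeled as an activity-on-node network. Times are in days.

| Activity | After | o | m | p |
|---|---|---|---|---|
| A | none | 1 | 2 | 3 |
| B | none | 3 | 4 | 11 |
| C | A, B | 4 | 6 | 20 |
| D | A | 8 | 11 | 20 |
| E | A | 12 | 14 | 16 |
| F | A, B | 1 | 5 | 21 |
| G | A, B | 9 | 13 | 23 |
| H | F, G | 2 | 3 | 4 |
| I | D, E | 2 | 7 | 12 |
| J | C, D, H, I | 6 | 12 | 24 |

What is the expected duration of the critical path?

te_A = (1 + 4·2 + 3)/6 = 12/6 = 2
te_B = (3 + 4·4 + 11)/6 = 30/6 = 5
te_C = (4 + 4·6 + 20)/6 = 48/6 = 8
te_D = (8 + 4·11 + 20)/6 = 72/6 = 12
te_E = (12 + 4·14 + 16)/6 = 84/6 = 14
te_F = (1 + 4·5 + 21)/6 = 42/6 = 7
te_G = (9 + 4·13 + 23)/6 = 84/6 = 14
te_H = (2 + 4·3 + 4)/6 = 18/6 = 3
te_I = (2 + 4·7 + 12)/6 = 42/6 = 7
te_J = (6 + 4·12 + 24)/6 = 78/6 = 13

Forward pass:
ES_A = 0; EF_A = 2
ES_B = 0; EF_B = 5
ES_C = max(EF_A=2, EF_B=5) = 5; EF_C = 5+8 = 13
ES_D = 2; EF_D = 2+12 = 14
ES_E = 2; EF_E = 2+14 = 16
ES_F = max(EF_A=2, EF_B=5) = 5; EF_F = 5+7 = 12
ES_G = max(EF_A=2, EF_B=5) = 5; EF_G = 5+14 = 19
ES_H = max(EF_F=12, EF_G=19) = 19; EF_H = 19+3 = 22
ES_I = max(EF_D=14, EF_E=16) = 16; EF_I = 16+7 = 23
ES_J = max(EF_C=13, EF_D=14, EF_H=22, EF_I=23) = 23; EF_J = 23+13 = 36
Expected project duration μ = 36 days. Critical path: A → E → I → J.

36 days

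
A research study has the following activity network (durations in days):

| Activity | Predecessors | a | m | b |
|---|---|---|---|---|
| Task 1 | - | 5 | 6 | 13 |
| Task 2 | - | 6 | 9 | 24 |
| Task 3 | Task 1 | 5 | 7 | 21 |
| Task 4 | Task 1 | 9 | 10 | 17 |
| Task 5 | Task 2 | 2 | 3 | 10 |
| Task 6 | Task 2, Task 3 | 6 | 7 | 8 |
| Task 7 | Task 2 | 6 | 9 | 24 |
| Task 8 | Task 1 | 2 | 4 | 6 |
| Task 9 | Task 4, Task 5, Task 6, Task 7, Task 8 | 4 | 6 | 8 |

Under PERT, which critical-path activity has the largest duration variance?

te_Task 1 = (5 + 4·6 + 13)/6 = 42/6 = 7; σ²_Task 1 = ((13−5)/6)² = 1.778
te_Task 2 = (6 + 4·9 + 24)/6 = 66/6 = 11; σ²_Task 2 = ((24−6)/6)² = 9.000
te_Task 3 = (5 + 4·7 + 21)/6 = 54/6 = 9; σ²_Task 3 = ((21−5)/6)² = 7.111
te_Task 4 = (9 + 4·10 + 17)/6 = 66/6 = 11; σ²_Task 4 = ((17−9)/6)² = 1.778
te_Task 5 = (2 + 4·3 + 10)/6 = 24/6 = 4; σ²_Task 5 = ((10−2)/6)² = 1.778
te_Task 6 = (6 + 4·7 + 8)/6 = 42/6 = 7; σ²_Task 6 = ((8−6)/6)² = 0.111
te_Task 7 = (6 + 4·9 + 24)/6 = 66/6 = 11; σ²_Task 7 = ((24−6)/6)² = 9.000
te_Task 8 = (2 + 4·4 + 6)/6 = 24/6 = 4; σ²_Task 8 = ((6−2)/6)² = 0.444
te_Task 9 = (4 + 4·6 + 8)/6 = 36/6 = 6; σ²_Task 9 = ((8−4)/6)² = 0.444

Forward pass:
ES_Task 1 = 0; EF_Task 1 = 7
ES_Task 2 = 0; EF_Task 2 = 11
ES_Task 3 = 7; EF_Task 3 = 7+9 = 16
ES_Task 4 = 7; EF_Task 4 = 7+11 = 18
ES_Task 5 = 11; EF_Task 5 = 11+4 = 15
ES_Task 6 = max(EF_Task 2=11, EF_Task 3=16) = 16; EF_Task 6 = 16+7 = 23
ES_Task 7 = 11; EF_Task 7 = 11+11 = 22
ES_Task 8 = 7; EF_Task 8 = 7+4 = 11
ES_Task 9 = max(EF_Task 4=18, EF_Task 5=15, EF_Task 6=23, EF_Task 7=22, EF_Task 8=11) = 23; EF_Task 9 = 23+6 = 29
Expected project duration μ = 29 days. Critical path: Task 1 → Task 3 → Task 6 → Task 9.

Variances on critical path: σ²_Task 1=1.778, σ²_Task 3=7.111, σ²_Task 6=0.111, σ²_Task 9=0.444.
Largest is σ²_Task 3 = 7.111.

Task 3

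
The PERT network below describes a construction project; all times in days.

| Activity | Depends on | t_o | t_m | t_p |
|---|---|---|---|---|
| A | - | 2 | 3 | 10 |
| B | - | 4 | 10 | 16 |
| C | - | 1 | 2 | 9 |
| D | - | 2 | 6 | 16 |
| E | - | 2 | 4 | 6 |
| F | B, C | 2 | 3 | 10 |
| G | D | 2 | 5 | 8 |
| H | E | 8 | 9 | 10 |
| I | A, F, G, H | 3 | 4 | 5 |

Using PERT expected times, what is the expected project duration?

18 days

te_A = (2 + 4·3 + 10)/6 = 24/6 = 4
te_B = (4 + 4·10 + 16)/6 = 60/6 = 10
te_C = (1 + 4·2 + 9)/6 = 18/6 = 3
te_D = (2 + 4·6 + 16)/6 = 42/6 = 7
te_E = (2 + 4·4 + 6)/6 = 24/6 = 4
te_F = (2 + 4·3 + 10)/6 = 24/6 = 4
te_G = (2 + 4·5 + 8)/6 = 30/6 = 5
te_H = (8 + 4·9 + 10)/6 = 54/6 = 9
te_I = (3 + 4·4 + 5)/6 = 24/6 = 4

Forward pass:
ES_A = 0; EF_A = 4
ES_B = 0; EF_B = 10
ES_C = 0; EF_C = 3
ES_D = 0; EF_D = 7
ES_E = 0; EF_E = 4
ES_F = max(EF_B=10, EF_C=3) = 10; EF_F = 10+4 = 14
ES_G = 7; EF_G = 7+5 = 12
ES_H = 4; EF_H = 4+9 = 13
ES_I = max(EF_A=4, EF_F=14, EF_G=12, EF_H=13) = 14; EF_I = 14+4 = 18
Expected project duration μ = 18 days. Critical path: B → F → I.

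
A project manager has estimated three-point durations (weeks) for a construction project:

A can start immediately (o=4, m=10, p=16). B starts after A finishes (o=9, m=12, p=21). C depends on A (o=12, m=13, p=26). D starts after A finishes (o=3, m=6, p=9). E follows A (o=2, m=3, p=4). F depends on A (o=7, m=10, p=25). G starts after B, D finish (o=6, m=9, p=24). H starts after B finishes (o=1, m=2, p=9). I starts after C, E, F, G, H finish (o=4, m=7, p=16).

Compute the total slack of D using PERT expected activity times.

7 weeks

te_A = (4 + 4·10 + 16)/6 = 60/6 = 10
te_B = (9 + 4·12 + 21)/6 = 78/6 = 13
te_C = (12 + 4·13 + 26)/6 = 90/6 = 15
te_D = (3 + 4·6 + 9)/6 = 36/6 = 6
te_E = (2 + 4·3 + 4)/6 = 18/6 = 3
te_F = (7 + 4·10 + 25)/6 = 72/6 = 12
te_G = (6 + 4·9 + 24)/6 = 66/6 = 11
te_H = (1 + 4·2 + 9)/6 = 18/6 = 3
te_I = (4 + 4·7 + 16)/6 = 48/6 = 8

Forward pass:
ES_A = 0; EF_A = 10
ES_B = 10; EF_B = 10+13 = 23
ES_C = 10; EF_C = 10+15 = 25
ES_D = 10; EF_D = 10+6 = 16
ES_E = 10; EF_E = 10+3 = 13
ES_F = 10; EF_F = 10+12 = 22
ES_G = max(EF_B=23, EF_D=16) = 23; EF_G = 23+11 = 34
ES_H = 23; EF_H = 23+3 = 26
ES_I = max(EF_C=25, EF_E=13, EF_F=22, EF_G=34, EF_H=26) = 34; EF_I = 34+8 = 42
Expected project duration μ = 42 weeks. Critical path: A → B → G → I.

Backward pass:
LF_I = 42; LS_I = 42−8 = 34
LF_H = LS_I = 34; LS_H = 34−3 = 31
LF_G = LS_I = 34; LS_G = 34−11 = 23
LF_F = LS_I = 34; LS_F = 34−12 = 22
LF_E = LS_I = 34; LS_E = 34−3 = 31
LF_D = LS_G = 23; LS_D = 23−6 = 17
LF_C = LS_I = 34; LS_C = 34−15 = 19
LF_B = min(LS_G=23, LS_H=31) = 23; LS_B = 23−13 = 10
LF_A = min(LS_B=10, LS_C=19, LS_D=17, LS_E=31, LS_F=22) = 10; LS_A = 10−10 = 0
Slack_D = LS_D − ES_D = 17 − 10 = 7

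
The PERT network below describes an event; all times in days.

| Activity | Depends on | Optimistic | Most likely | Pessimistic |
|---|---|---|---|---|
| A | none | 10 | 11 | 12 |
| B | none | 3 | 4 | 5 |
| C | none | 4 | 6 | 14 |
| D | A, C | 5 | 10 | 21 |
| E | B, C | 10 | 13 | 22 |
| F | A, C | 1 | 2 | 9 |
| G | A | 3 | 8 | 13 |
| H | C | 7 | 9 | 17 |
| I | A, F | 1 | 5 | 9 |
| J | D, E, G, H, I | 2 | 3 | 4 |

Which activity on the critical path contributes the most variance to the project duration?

D

te_A = (10 + 4·11 + 12)/6 = 66/6 = 11; σ²_A = ((12−10)/6)² = 0.111
te_B = (3 + 4·4 + 5)/6 = 24/6 = 4; σ²_B = ((5−3)/6)² = 0.111
te_C = (4 + 4·6 + 14)/6 = 42/6 = 7; σ²_C = ((14−4)/6)² = 2.778
te_D = (5 + 4·10 + 21)/6 = 66/6 = 11; σ²_D = ((21−5)/6)² = 7.111
te_E = (10 + 4·13 + 22)/6 = 84/6 = 14; σ²_E = ((22−10)/6)² = 4.000
te_F = (1 + 4·2 + 9)/6 = 18/6 = 3; σ²_F = ((9−1)/6)² = 1.778
te_G = (3 + 4·8 + 13)/6 = 48/6 = 8; σ²_G = ((13−3)/6)² = 2.778
te_H = (7 + 4·9 + 17)/6 = 60/6 = 10; σ²_H = ((17−7)/6)² = 2.778
te_I = (1 + 4·5 + 9)/6 = 30/6 = 5; σ²_I = ((9−1)/6)² = 1.778
te_J = (2 + 4·3 + 4)/6 = 18/6 = 3; σ²_J = ((4−2)/6)² = 0.111

Forward pass:
ES_A = 0; EF_A = 11
ES_B = 0; EF_B = 4
ES_C = 0; EF_C = 7
ES_D = max(EF_A=11, EF_C=7) = 11; EF_D = 11+11 = 22
ES_E = max(EF_B=4, EF_C=7) = 7; EF_E = 7+14 = 21
ES_F = max(EF_A=11, EF_C=7) = 11; EF_F = 11+3 = 14
ES_G = 11; EF_G = 11+8 = 19
ES_H = 7; EF_H = 7+10 = 17
ES_I = max(EF_A=11, EF_F=14) = 14; EF_I = 14+5 = 19
ES_J = max(EF_D=22, EF_E=21, EF_G=19, EF_H=17, EF_I=19) = 22; EF_J = 22+3 = 25
Expected project duration μ = 25 days. Critical path: A → D → J.

Variances on critical path: σ²_A=0.111, σ²_D=7.111, σ²_J=0.111.
Largest is σ²_D = 7.111.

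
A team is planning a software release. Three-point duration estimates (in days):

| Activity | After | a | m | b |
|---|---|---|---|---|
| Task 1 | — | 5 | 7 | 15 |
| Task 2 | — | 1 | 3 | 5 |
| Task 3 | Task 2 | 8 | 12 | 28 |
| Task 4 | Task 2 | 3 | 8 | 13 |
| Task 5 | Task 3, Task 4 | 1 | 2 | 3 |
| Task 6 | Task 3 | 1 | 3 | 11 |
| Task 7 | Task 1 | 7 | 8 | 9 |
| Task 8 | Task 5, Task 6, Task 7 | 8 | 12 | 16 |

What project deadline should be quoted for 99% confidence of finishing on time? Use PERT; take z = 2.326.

42.3 days

te_Task 1 = (5 + 4·7 + 15)/6 = 48/6 = 8; σ²_Task 1 = ((15−5)/6)² = 2.778
te_Task 2 = (1 + 4·3 + 5)/6 = 18/6 = 3; σ²_Task 2 = ((5−1)/6)² = 0.444
te_Task 3 = (8 + 4·12 + 28)/6 = 84/6 = 14; σ²_Task 3 = ((28−8)/6)² = 11.111
te_Task 4 = (3 + 4·8 + 13)/6 = 48/6 = 8; σ²_Task 4 = ((13−3)/6)² = 2.778
te_Task 5 = (1 + 4·2 + 3)/6 = 12/6 = 2; σ²_Task 5 = ((3−1)/6)² = 0.111
te_Task 6 = (1 + 4·3 + 11)/6 = 24/6 = 4; σ²_Task 6 = ((11−1)/6)² = 2.778
te_Task 7 = (7 + 4·8 + 9)/6 = 48/6 = 8; σ²_Task 7 = ((9−7)/6)² = 0.111
te_Task 8 = (8 + 4·12 + 16)/6 = 72/6 = 12; σ²_Task 8 = ((16−8)/6)² = 1.778

Forward pass:
ES_Task 1 = 0; EF_Task 1 = 8
ES_Task 2 = 0; EF_Task 2 = 3
ES_Task 3 = 3; EF_Task 3 = 3+14 = 17
ES_Task 4 = 3; EF_Task 4 = 3+8 = 11
ES_Task 5 = max(EF_Task 3=17, EF_Task 4=11) = 17; EF_Task 5 = 17+2 = 19
ES_Task 6 = 17; EF_Task 6 = 17+4 = 21
ES_Task 7 = 8; EF_Task 7 = 8+8 = 16
ES_Task 8 = max(EF_Task 5=19, EF_Task 6=21, EF_Task 7=16) = 21; EF_Task 8 = 21+12 = 33
Expected project duration μ = 33 days. Critical path: Task 2 → Task 3 → Task 6 → Task 8.

Variance along critical path = 0.444 + 11.111 + 2.778 + 1.778 = 16.111; σ = 4.014 days.
D = μ + z·σ = 33 + 2.326·4.014 = 42.3 days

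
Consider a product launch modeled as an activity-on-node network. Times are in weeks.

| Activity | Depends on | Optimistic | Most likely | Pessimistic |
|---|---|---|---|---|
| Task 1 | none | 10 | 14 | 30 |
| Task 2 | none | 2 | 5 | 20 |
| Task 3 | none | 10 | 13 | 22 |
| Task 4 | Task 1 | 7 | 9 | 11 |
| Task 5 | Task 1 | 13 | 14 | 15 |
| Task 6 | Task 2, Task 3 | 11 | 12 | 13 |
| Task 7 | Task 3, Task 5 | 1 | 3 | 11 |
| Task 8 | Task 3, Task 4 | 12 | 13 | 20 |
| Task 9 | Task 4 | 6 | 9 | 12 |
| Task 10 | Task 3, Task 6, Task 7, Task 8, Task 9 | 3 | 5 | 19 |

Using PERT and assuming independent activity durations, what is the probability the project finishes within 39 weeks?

te_Task 1 = (10 + 4·14 + 30)/6 = 96/6 = 16; σ²_Task 1 = ((30−10)/6)² = 11.111
te_Task 2 = (2 + 4·5 + 20)/6 = 42/6 = 7; σ²_Task 2 = ((20−2)/6)² = 9.000
te_Task 3 = (10 + 4·13 + 22)/6 = 84/6 = 14; σ²_Task 3 = ((22−10)/6)² = 4.000
te_Task 4 = (7 + 4·9 + 11)/6 = 54/6 = 9; σ²_Task 4 = ((11−7)/6)² = 0.444
te_Task 5 = (13 + 4·14 + 15)/6 = 84/6 = 14; σ²_Task 5 = ((15−13)/6)² = 0.111
te_Task 6 = (11 + 4·12 + 13)/6 = 72/6 = 12; σ²_Task 6 = ((13−11)/6)² = 0.111
te_Task 7 = (1 + 4·3 + 11)/6 = 24/6 = 4; σ²_Task 7 = ((11−1)/6)² = 2.778
te_Task 8 = (12 + 4·13 + 20)/6 = 84/6 = 14; σ²_Task 8 = ((20−12)/6)² = 1.778
te_Task 9 = (6 + 4·9 + 12)/6 = 54/6 = 9; σ²_Task 9 = ((12−6)/6)² = 1.000
te_Task 10 = (3 + 4·5 + 19)/6 = 42/6 = 7; σ²_Task 10 = ((19−3)/6)² = 7.111

Forward pass:
ES_Task 1 = 0; EF_Task 1 = 16
ES_Task 2 = 0; EF_Task 2 = 7
ES_Task 3 = 0; EF_Task 3 = 14
ES_Task 4 = 16; EF_Task 4 = 16+9 = 25
ES_Task 5 = 16; EF_Task 5 = 16+14 = 30
ES_Task 6 = max(EF_Task 2=7, EF_Task 3=14) = 14; EF_Task 6 = 14+12 = 26
ES_Task 7 = max(EF_Task 3=14, EF_Task 5=30) = 30; EF_Task 7 = 30+4 = 34
ES_Task 8 = max(EF_Task 3=14, EF_Task 4=25) = 25; EF_Task 8 = 25+14 = 39
ES_Task 9 = 25; EF_Task 9 = 25+9 = 34
ES_Task 10 = max(EF_Task 3=14, EF_Task 6=26, EF_Task 7=34, EF_Task 8=39, EF_Task 9=34) = 39; EF_Task 10 = 39+7 = 46
Expected project duration μ = 46 weeks. Critical path: Task 1 → Task 4 → Task 8 → Task 10.

Variance along critical path = 11.111 + 0.444 + 1.778 + 7.111 = 20.444; σ = √20.444 = 4.522 weeks.
Z = (39 − 46) / 4.522 = -1.548
P(T ≤ 39) = Φ(-1.548) ≈ 0.061

0.061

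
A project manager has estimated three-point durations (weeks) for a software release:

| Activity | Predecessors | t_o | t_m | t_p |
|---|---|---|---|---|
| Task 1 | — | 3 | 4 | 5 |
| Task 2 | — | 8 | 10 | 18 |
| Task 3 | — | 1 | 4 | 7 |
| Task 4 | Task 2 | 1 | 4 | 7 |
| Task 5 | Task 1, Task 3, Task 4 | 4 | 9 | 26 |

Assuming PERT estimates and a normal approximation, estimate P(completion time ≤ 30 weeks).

0.832

te_Task 1 = (3 + 4·4 + 5)/6 = 24/6 = 4; σ²_Task 1 = ((5−3)/6)² = 0.111
te_Task 2 = (8 + 4·10 + 18)/6 = 66/6 = 11; σ²_Task 2 = ((18−8)/6)² = 2.778
te_Task 3 = (1 + 4·4 + 7)/6 = 24/6 = 4; σ²_Task 3 = ((7−1)/6)² = 1.000
te_Task 4 = (1 + 4·4 + 7)/6 = 24/6 = 4; σ²_Task 4 = ((7−1)/6)² = 1.000
te_Task 5 = (4 + 4·9 + 26)/6 = 66/6 = 11; σ²_Task 5 = ((26−4)/6)² = 13.444

Forward pass:
ES_Task 1 = 0; EF_Task 1 = 4
ES_Task 2 = 0; EF_Task 2 = 11
ES_Task 3 = 0; EF_Task 3 = 4
ES_Task 4 = 11; EF_Task 4 = 11+4 = 15
ES_Task 5 = max(EF_Task 1=4, EF_Task 3=4, EF_Task 4=15) = 15; EF_Task 5 = 15+11 = 26
Expected project duration μ = 26 weeks. Critical path: Task 2 → Task 4 → Task 5.

Variance along critical path = 2.778 + 1.000 + 13.444 = 17.222; σ = √17.222 = 4.150 weeks.
Z = (30 − 26) / 4.150 = 0.964
P(T ≤ 30) = Φ(0.964) ≈ 0.832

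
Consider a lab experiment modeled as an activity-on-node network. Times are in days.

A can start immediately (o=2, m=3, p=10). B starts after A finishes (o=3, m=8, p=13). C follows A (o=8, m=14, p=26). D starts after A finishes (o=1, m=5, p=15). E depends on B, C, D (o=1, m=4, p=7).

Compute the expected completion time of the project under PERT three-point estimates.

te_A = (2 + 4·3 + 10)/6 = 24/6 = 4
te_B = (3 + 4·8 + 13)/6 = 48/6 = 8
te_C = (8 + 4·14 + 26)/6 = 90/6 = 15
te_D = (1 + 4·5 + 15)/6 = 36/6 = 6
te_E = (1 + 4·4 + 7)/6 = 24/6 = 4

Forward pass:
ES_A = 0; EF_A = 4
ES_B = 4; EF_B = 4+8 = 12
ES_C = 4; EF_C = 4+15 = 19
ES_D = 4; EF_D = 4+6 = 10
ES_E = max(EF_B=12, EF_C=19, EF_D=10) = 19; EF_E = 19+4 = 23
Expected project duration μ = 23 days. Critical path: A → C → E.

23 days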